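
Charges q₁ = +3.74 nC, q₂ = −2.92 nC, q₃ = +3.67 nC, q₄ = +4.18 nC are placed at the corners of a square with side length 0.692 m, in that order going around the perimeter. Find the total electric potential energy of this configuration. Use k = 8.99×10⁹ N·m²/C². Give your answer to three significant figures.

1.35×10⁻⁷ J

The assembly work is the sum of pairwise potential energies, U = Σ_{i<j} kqᵢqⱼ/rᵢⱼ.
The four side pairs have separation 0.692 m and the two diagonal pairs 0.979 m.
Summing all 6 pair terms gives U = 1.35×10⁻⁷ J.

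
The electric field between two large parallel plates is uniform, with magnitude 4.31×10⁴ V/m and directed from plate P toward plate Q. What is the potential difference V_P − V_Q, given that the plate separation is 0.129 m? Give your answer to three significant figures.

In a uniform field, potential decreases in the direction of E: ΔV = −E·d for a displacement d parallel to E.
Going from Q to P is a displacement of 0.129 m opposite to the field, so V_P − V_Q = +Ed = 5560 V.

5560 V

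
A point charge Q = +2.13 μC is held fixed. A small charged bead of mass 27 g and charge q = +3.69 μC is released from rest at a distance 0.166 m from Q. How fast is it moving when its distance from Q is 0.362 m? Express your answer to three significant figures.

Only the electrostatic force acts, so mechanical energy is conserved: ½mv² = U₁ − U₂ = kQq(1/r₁ − 1/r₂).
U₁ − U₂ = (8.99×10⁹ N·m²/C²)(2.13×10⁻⁶ C)(3.69×10⁻⁶ C)(1/0.166 − 1/0.362) = 0.230 J.
v = √(2·0.230/0.0270) = 4.13 m/s.

4.13 m/s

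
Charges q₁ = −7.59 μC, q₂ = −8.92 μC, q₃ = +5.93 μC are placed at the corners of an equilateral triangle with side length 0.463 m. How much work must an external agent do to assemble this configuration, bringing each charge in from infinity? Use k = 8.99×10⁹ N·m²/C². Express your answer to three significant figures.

The work to assemble the configuration equals its total potential energy, U = Σ kqᵢqⱼ/rᵢⱼ over all pairs.
All three pair separations equal the side length, 0.463 m.
U = (1.31) + (-0.874) + (-1.03) = -0.586 J.

-0.586 J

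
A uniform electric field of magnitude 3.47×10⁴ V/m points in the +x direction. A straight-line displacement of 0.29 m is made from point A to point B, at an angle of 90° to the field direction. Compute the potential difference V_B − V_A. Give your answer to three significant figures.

Only the component of displacement along E changes the potential: ΔV = −E·d·cosθ.
ΔV = −(3.47×10⁴ V/m)(0.290 m)cos90° = 0 V.

0 V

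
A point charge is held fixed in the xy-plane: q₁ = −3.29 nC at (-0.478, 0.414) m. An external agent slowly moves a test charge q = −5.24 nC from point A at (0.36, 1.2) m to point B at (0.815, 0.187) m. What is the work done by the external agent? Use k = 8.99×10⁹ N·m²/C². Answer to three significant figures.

For quasistatic motion the external work equals the change in potential energy: W_ext = qΔV = q(V_B − V_A).
At A: distance to the source charge is 1.15 m; V_A = kq₁/r = -25.7 V.
At B: distance to the source charge is 1.31 m; V_B = kq₁/r = -22.5 V.
ΔV = V_B − V_A = 3.21 V.
W_ext = qΔV = (-5.24×10⁻⁹ C)(3.21 V) = -1.68×10⁻⁸ J.

-1.68×10⁻⁸ J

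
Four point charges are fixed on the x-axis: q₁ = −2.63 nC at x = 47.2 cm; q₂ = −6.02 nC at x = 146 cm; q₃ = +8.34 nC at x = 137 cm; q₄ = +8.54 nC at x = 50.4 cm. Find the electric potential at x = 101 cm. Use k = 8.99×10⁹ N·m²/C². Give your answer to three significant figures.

196 V

Electric potential is a scalar, so the contributions from each charge add algebraically: V = Σ kqᵢ/rᵢ.
Distances from the field point to each charge: r₁ = 0.538 m, r₂ = 0.450 m, r₃ = 0.360 m, r₄ = 0.506 m.
V = k[(-2.63×10⁻⁹)/(0.538) + (-6.02×10⁻⁹)/(0.450) + (8.34×10⁻⁹)/(0.360) + (8.54×10⁻⁹)/(0.506)] = 196 V.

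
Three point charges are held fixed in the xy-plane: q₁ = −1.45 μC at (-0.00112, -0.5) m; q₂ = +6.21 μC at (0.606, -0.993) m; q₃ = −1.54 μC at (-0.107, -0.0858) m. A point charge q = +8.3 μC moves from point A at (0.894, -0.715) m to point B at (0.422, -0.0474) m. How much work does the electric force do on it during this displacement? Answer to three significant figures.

0.853 J

The work done by the electric force is W_field = −ΔU = −q(V_B − V_A) = q(V_A − V_B).
At A: distances to the source charges are 0.921 m, 0.400 m, 1.18 m; V_A = Σ kqᵢ/rᵢ = 1.14×10⁵ V.
At B: distances to the source charges are 0.620 m, 0.963 m, 0.530 m; V_B = Σ kqᵢ/rᵢ = 1.08×10⁴ V.
ΔV = V_B − V_A = -1.03×10⁵ V.
W_field = −qΔV = −(8.30×10⁻⁶ C)(-1.03×10⁵ V) = 0.853 J.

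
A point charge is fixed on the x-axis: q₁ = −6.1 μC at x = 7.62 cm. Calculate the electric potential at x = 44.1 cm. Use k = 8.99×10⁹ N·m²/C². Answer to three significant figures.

Electric potential is a scalar, so the contributions from each charge add algebraically: V = Σ kqᵢ/rᵢ.
V = k[(-6.10×10⁻⁶)/(0.365)] = -1.50×10⁵ V.

-1.50×10⁵ V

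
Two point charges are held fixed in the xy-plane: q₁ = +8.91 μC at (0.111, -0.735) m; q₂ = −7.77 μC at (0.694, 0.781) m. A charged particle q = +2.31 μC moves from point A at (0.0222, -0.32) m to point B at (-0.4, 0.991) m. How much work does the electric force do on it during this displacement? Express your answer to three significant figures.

0.353 J

The work done by the electric force is W_field = −ΔU = −q(V_B − V_A) = q(V_A − V_B).
At A: distances to the source charges are 0.424 m, 1.29 m; V_A = Σ kqᵢ/rᵢ = 1.35×10⁵ V.
At B: distances to the source charges are 1.80 m, 1.11 m; V_B = Σ kqᵢ/rᵢ = -1.82×10⁴ V.
ΔV = V_B − V_A = -1.53×10⁵ V.
W_field = −qΔV = −(2.31×10⁻⁶ C)(-1.53×10⁵ V) = 0.353 J.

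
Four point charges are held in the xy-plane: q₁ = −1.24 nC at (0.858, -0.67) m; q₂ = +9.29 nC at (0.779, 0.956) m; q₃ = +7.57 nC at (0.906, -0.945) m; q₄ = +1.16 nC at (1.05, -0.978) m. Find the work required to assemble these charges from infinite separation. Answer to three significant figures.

5.14×10⁻⁷ J

The work to assemble the configuration equals its total potential energy, U = Σ kqᵢqⱼ/rᵢⱼ over all pairs.
Pair separations: r₁₂ = 1.63 m, r₁₃ = 0.279 m, r₁₄ = 0.363 m, r₂₃ = 1.91 m, r₂₄ = 1.95 m, r₃₄ = 0.148 m.
Summing all 6 pair terms gives U = 5.14×10⁻⁷ J.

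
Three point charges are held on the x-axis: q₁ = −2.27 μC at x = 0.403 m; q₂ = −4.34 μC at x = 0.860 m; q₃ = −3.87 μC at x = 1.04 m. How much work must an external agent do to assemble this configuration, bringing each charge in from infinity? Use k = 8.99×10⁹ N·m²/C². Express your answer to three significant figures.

1.16 J

The assembly work is the sum of pairwise potential energies, U = Σ_{i<j} kqᵢqⱼ/rᵢⱼ.
Pair separations: r₁₂ = 0.457 m, r₁₃ = 0.637 m, r₂₃ = 0.180 m.
U = (0.194) + (0.124) + (0.839) = 1.16 J.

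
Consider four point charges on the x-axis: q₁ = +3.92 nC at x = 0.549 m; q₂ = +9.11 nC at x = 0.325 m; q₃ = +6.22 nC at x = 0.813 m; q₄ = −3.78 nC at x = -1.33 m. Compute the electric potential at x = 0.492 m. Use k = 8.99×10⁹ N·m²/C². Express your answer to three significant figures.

1260 V

Electric potential is a scalar, so the contributions from each charge add algebraically: V = Σ kqᵢ/rᵢ.
Distances from the field point to each charge: r₁ = 0.0570 m, r₂ = 0.167 m, r₃ = 0.321 m, r₄ = 1.82 m.
V = k[(3.92×10⁻⁹)/(0.0570) + (9.11×10⁻⁹)/(0.167) + (6.22×10⁻⁹)/(0.321) + (-3.78×10⁻⁹)/(1.82)] = 1260 V.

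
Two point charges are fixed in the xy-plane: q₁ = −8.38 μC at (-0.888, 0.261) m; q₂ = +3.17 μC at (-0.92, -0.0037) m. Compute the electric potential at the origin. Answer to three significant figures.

Electric potential is a scalar, so the contributions from each charge add algebraically: V = Σ kqᵢ/rᵢ.
Distances from the field point to each charge: r₁ = 0.926 m, r₂ = 0.920 m.
V = k[(-8.38×10⁻⁶)/(0.926) + (3.17×10⁻⁶)/(0.920)] = -5.04×10⁴ V.

-5.04×10⁴ V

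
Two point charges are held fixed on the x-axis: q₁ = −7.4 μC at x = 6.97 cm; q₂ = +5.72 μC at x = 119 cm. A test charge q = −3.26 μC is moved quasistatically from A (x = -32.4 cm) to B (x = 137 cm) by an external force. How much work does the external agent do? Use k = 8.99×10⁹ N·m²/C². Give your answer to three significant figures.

-1.20 J

For quasistatic motion the external work equals the change in potential energy: W_ext = qΔV = q(V_B − V_A).
At A: distances to the source charges are 0.394 m, 1.51 m; V_A = Σ kqᵢ/rᵢ = -1.35×10⁵ V.
At B: distances to the source charges are 1.30 m, 0.180 m; V_B = Σ kqᵢ/rᵢ = 2.35×10⁵ V.
ΔV = V_B − V_A = 3.70×10⁵ V.
W_ext = qΔV = (-3.26×10⁻⁶ C)(3.70×10⁵ V) = -1.20 J.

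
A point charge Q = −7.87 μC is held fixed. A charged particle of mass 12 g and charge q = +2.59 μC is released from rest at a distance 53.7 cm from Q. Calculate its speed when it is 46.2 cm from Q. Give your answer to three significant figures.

Only the electrostatic force acts, so mechanical energy is conserved: ½mv² = U₁ − U₂ = kQq(1/r₁ − 1/r₂).
U₁ − U₂ = (8.99×10⁹ N·m²/C²)(-7.87×10⁻⁶ C)(2.59×10⁻⁶ C)(1/0.537 − 1/0.462) = 0.0554 J.
v = √(2·0.0554/0.0120) = 3.04 m/s.

3.04 m/s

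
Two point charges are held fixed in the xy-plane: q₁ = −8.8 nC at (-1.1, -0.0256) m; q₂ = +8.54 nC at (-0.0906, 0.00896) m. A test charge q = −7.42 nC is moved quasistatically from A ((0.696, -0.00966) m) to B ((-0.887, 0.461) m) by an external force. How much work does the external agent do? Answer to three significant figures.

8.80×10⁻⁷ J

For quasistatic motion the external work equals the change in potential energy: W_ext = qΔV = q(V_B − V_A).
At A: distances to the source charges are 1.80 m, 0.787 m; V_A = Σ kqᵢ/rᵢ = 53.5 V.
At B: distances to the source charges are 0.531 m, 0.916 m; V_B = Σ kqᵢ/rᵢ = -65.1 V.
ΔV = V_B − V_A = -119 V.
W_ext = qΔV = (-7.42×10⁻⁹ C)(-119 V) = 8.80×10⁻⁷ J.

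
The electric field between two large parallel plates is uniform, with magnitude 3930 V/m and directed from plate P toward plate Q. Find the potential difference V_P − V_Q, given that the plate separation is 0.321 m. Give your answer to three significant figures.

In a uniform field, potential decreases in the direction of E: ΔV = −E·d for a displacement d parallel to E.
Going from Q to P is a displacement of 0.321 m opposite to the field, so V_P − V_Q = +Ed = 1260 V.

1260 V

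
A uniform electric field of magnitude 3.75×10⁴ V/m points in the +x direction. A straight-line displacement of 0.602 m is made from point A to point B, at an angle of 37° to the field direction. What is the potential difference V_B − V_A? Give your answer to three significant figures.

Only the component of displacement along E changes the potential: ΔV = −E·d·cosθ.
ΔV = −(3.75×10⁴ V/m)(0.602 m)cos37° = -1.80×10⁴ V.

-1.80×10⁴ V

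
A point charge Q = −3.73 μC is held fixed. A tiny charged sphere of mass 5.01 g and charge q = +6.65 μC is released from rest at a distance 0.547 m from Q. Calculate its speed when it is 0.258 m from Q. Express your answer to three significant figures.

13.5 m/s

Only the electrostatic force acts, so mechanical energy is conserved: ½mv² = U₁ − U₂ = kQq(1/r₁ − 1/r₂).
U₁ − U₂ = (8.99×10⁹ N·m²/C²)(-3.73×10⁻⁶ C)(6.65×10⁻⁶ C)(1/0.547 − 1/0.258) = 0.457 J.
v = √(2·0.457/5.01×10⁻³) = 13.5 m/s.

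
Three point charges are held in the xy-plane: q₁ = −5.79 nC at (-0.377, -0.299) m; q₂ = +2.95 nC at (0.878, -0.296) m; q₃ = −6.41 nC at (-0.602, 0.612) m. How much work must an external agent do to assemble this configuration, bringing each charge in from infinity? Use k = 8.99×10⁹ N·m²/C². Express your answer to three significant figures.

1.35×10⁻⁷ J

The assembly work is the sum of pairwise potential energies, U = Σ_{i<j} kqᵢqⱼ/rᵢⱼ.
Pair separations: r₁₂ = 1.26 m, r₁₃ = 0.938 m, r₂₃ = 1.74 m.
U = (-1.22×10⁻⁷) + (3.56×10⁻⁷) + (-9.79×10⁻⁸) = 1.35×10⁻⁷ J.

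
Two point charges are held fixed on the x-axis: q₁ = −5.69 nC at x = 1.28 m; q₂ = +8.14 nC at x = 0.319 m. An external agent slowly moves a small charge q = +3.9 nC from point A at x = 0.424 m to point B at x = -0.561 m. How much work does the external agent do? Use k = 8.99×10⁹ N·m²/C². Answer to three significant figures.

-2.27×10⁻⁶ J

For quasistatic motion the external work equals the change in potential energy: W_ext = qΔV = q(V_B − V_A).
At A: distances to the source charges are 0.856 m, 0.105 m; V_A = Σ kqᵢ/rᵢ = 637 V.
At B: distances to the source charges are 1.84 m, 0.880 m; V_B = Σ kqᵢ/rᵢ = 55.4 V.
ΔV = V_B − V_A = -582 V.
W_ext = qΔV = (3.90×10⁻⁹ C)(-582 V) = -2.27×10⁻⁶ J.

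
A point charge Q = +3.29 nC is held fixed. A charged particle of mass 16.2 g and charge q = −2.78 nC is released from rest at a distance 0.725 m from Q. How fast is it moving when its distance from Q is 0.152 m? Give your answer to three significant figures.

Only the electrostatic force acts, so mechanical energy is conserved: ½mv² = U₁ − U₂ = kQq(1/r₁ − 1/r₂).
U₁ − U₂ = (8.99×10⁹ N·m²/C²)(3.29×10⁻⁹ C)(-2.78×10⁻⁹ C)(1/0.725 − 1/0.152) = 4.28×10⁻⁷ J.
v = √(2·4.28×10⁻⁷/0.0162) = 7.27×10⁻³ m/s.

7.27×10⁻³ m/s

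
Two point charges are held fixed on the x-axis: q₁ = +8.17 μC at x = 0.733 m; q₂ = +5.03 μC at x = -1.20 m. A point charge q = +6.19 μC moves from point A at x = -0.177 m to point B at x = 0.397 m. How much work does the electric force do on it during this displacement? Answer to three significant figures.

The work done by the electric force is W_field = −ΔU = −q(V_B − V_A) = q(V_A − V_B).
At A: distances to the source charges are 0.910 m, 1.02 m; V_A = Σ kqᵢ/rᵢ = 1.25×10⁵ V.
At B: distances to the source charges are 0.336 m, 1.60 m; V_B = Σ kqᵢ/rᵢ = 2.47×10⁵ V.
ΔV = V_B − V_A = 1.22×10⁵ V.
W_field = −qΔV = −(6.19×10⁻⁶ C)(1.22×10⁵ V) = -0.755 J.

-0.755 J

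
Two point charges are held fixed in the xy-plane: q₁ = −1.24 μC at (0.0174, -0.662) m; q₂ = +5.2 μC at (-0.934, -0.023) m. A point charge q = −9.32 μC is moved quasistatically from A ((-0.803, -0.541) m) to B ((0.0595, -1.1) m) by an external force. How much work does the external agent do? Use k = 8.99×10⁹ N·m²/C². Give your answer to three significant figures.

0.629 J

For quasistatic motion the external work equals the change in potential energy: W_ext = qΔV = q(V_B − V_A).
At A: distances to the source charges are 0.829 m, 0.534 m; V_A = Σ kqᵢ/rᵢ = 7.41×10⁴ V.
At B: distances to the source charges are 0.440 m, 1.47 m; V_B = Σ kqᵢ/rᵢ = 6570 V.
ΔV = V_B − V_A = -6.75×10⁴ V.
W_ext = qΔV = (-9.32×10⁻⁶ C)(-6.75×10⁴ V) = 0.629 J.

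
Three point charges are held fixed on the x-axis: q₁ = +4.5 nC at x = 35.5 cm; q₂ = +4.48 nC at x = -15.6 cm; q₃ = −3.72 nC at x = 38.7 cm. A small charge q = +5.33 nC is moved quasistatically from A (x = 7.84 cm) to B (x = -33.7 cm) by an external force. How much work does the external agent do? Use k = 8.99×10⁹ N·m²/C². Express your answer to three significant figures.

1.34×10⁻⁷ J

For quasistatic motion the external work equals the change in potential energy: W_ext = qΔV = q(V_B − V_A).
At A: distances to the source charges are 0.277 m, 0.234 m, 0.309 m; V_A = Σ kqᵢ/rᵢ = 210 V.
At B: distances to the source charges are 0.692 m, 0.181 m, 0.724 m; V_B = Σ kqᵢ/rᵢ = 235 V.
ΔV = V_B − V_A = 25.1 V.
W_ext = qΔV = (5.33×10⁻⁹ C)(25.1 V) = 1.34×10⁻⁷ J.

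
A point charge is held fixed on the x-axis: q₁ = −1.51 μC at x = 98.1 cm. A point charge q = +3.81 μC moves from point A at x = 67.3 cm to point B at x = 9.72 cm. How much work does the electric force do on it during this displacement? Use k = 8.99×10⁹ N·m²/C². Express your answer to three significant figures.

The work done by the electric force is W_field = −ΔU = −q(V_B − V_A) = q(V_A − V_B).
At A: distance to the source charge is 0.308 m; V_A = kq₁/r = -4.41×10⁴ V.
At B: distance to the source charge is 0.884 m; V_B = kq₁/r = -1.54×10⁴ V.
ΔV = V_B − V_A = 2.87×10⁴ V.
W_field = −qΔV = −(3.81×10⁻⁶ C)(2.87×10⁴ V) = -0.109 J.

-0.109 J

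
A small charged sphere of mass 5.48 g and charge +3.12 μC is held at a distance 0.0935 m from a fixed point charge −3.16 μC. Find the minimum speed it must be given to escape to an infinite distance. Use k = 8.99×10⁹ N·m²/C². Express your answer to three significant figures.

To just escape, total mechanical energy must reach zero at infinity: ½mv²_min + U = 0, so ½mv²_min = −U = |kQq|/r.
|U| = |kQq|/r = (8.99×10⁹ N·m²/C²)(3.16×10⁻⁶)(3.12×10⁻⁶)/(0.0935) = 0.948 J.
v_min = √(2|U|/m) = √(2·0.948/5.48×10⁻³) = 18.6 m/s.

18.6 m/s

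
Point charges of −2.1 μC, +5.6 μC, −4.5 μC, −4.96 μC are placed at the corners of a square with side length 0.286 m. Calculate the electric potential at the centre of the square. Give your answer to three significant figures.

Electric potential is a scalar, so the contributions from each charge add algebraically: V = Σ kqᵢ/rᵢ.
The distance from each corner to the centre is a√2/2 = 0.202 m.
V = k[(-2.10×10⁻⁶)/(0.202) + (5.60×10⁻⁶)/(0.202) + (-4.50×10⁻⁶)/(0.202) + (-4.96×10⁻⁶)/(0.202)] = -2.65×10⁵ V.

-2.65×10⁵ V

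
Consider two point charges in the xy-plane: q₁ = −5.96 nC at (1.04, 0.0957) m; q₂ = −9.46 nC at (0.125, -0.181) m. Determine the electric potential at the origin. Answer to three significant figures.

The total potential is the scalar sum of each charge's contribution, V = Σ kqᵢ/rᵢ.
Distances from the field point to each charge: r₁ = 1.04 m, r₂ = 0.220 m.
V = k[(-5.96×10⁻⁹)/(1.04) + (-9.46×10⁻⁹)/(0.220)] = -438 V.

-438 V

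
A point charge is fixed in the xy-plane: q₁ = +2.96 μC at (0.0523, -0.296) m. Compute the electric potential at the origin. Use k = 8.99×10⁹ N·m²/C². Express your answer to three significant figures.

8.85×10⁴ V

Electric potential is a scalar, so the contributions from each charge add algebraically: V = Σ kqᵢ/rᵢ.
Distances from the field point to each charge: r₁ = 0.301 m.
V = k[(2.96×10⁻⁶)/(0.301)] = 8.85×10⁴ V.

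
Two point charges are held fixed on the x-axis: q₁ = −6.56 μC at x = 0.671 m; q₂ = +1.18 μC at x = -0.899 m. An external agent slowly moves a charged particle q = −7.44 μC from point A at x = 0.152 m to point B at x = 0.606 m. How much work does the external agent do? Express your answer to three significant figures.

5.93 J

For quasistatic motion the external work equals the change in potential energy: W_ext = qΔV = q(V_B − V_A).
At A: distances to the source charges are 0.519 m, 1.05 m; V_A = Σ kqᵢ/rᵢ = -1.04×10⁵ V.
At B: distances to the source charges are 0.0650 m, 1.50 m; V_B = Σ kqᵢ/rᵢ = -9.00×10⁵ V.
ΔV = V_B − V_A = -7.97×10⁵ V.
W_ext = qΔV = (-7.44×10⁻⁶ C)(-7.97×10⁵ V) = 5.93 J.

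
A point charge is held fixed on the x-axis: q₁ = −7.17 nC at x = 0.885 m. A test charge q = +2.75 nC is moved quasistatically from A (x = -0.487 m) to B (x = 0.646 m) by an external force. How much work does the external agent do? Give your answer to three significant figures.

-6.12×10⁻⁷ J

For quasistatic motion the external work equals the change in potential energy: W_ext = qΔV = q(V_B − V_A).
At A: distance to the source charge is 1.37 m; V_A = kq₁/r = -47.0 V.
At B: distance to the source charge is 0.239 m; V_B = kq₁/r = -270 V.
ΔV = V_B − V_A = -223 V.
W_ext = qΔV = (2.75×10⁻⁹ C)(-223 V) = -6.12×10⁻⁷ J.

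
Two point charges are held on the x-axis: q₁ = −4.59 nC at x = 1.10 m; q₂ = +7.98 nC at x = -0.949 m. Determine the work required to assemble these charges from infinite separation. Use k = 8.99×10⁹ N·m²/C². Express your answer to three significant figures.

The assembly work is the sum of pairwise potential energies, U = Σ_{i<j} kqᵢqⱼ/rᵢⱼ.
Pair separations: r₁₂ = 2.05 m.
U = (-1.61×10⁻⁷) = -1.61×10⁻⁷ J.

-1.61×10⁻⁷ J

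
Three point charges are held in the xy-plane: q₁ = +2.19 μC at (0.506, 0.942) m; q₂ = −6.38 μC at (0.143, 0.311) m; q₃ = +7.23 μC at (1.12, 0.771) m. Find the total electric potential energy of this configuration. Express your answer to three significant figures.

-0.333 J

The assembly work is the sum of pairwise potential energies, U = Σ_{i<j} kqᵢqⱼ/rᵢⱼ.
Pair separations: r₁₂ = 0.728 m, r₁₃ = 0.637 m, r₂₃ = 1.08 m.
U = (-0.173) + (0.223) + (-0.384) = -0.333 J.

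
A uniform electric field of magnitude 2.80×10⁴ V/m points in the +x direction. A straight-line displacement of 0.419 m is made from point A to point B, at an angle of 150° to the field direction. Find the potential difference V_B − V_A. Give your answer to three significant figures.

Only the component of displacement along E changes the potential: ΔV = −E·d·cosθ.
ΔV = −(2.80×10⁴ V/m)(0.419 m)cos150° = 1.02×10⁴ V.

1.02×10⁴ V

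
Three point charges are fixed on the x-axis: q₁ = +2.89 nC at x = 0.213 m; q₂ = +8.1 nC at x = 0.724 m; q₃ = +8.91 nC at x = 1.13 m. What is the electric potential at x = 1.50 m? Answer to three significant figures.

331 V

Electric potential is a scalar, so the contributions from each charge add algebraically: V = Σ kqᵢ/rᵢ.
Distances from the field point to each charge: r₁ = 1.29 m, r₂ = 0.776 m, r₃ = 0.370 m.
V = k[(2.89×10⁻⁹)/(1.29) + (8.10×10⁻⁹)/(0.776) + (8.91×10⁻⁹)/(0.370)] = 331 V.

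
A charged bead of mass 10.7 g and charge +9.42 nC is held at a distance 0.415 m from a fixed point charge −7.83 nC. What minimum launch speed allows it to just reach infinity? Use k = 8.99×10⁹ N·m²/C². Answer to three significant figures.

To just escape, total mechanical energy must reach zero at infinity: ½mv²_min + U = 0, so ½mv²_min = −U = |kQq|/r.
|U| = |kQq|/r = (8.99×10⁹ N·m²/C²)(7.83×10⁻⁹)(9.42×10⁻⁹)/(0.415) = 1.60×10⁻⁶ J.
v_min = √(2|U|/m) = √(2·1.60×10⁻⁶/0.0107) = 0.0173 m/s.

0.0173 m/s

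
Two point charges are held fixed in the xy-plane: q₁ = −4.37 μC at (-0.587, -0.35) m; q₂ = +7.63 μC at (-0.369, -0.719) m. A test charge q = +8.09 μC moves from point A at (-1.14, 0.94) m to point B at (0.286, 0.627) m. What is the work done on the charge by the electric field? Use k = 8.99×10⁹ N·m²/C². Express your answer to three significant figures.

The work done by the electric force is W_field = −ΔU = −q(V_B − V_A) = q(V_A − V_B).
At A: distances to the source charges are 1.40 m, 1.83 m; V_A = Σ kqᵢ/rᵢ = 9500 V.
At B: distances to the source charges are 1.31 m, 1.50 m; V_B = Σ kqᵢ/rᵢ = 1.58×10⁴ V.
ΔV = V_B − V_A = 6330 V.
W_field = −qΔV = −(8.09×10⁻⁶ C)(6330 V) = -0.0512 J.

-0.0512 J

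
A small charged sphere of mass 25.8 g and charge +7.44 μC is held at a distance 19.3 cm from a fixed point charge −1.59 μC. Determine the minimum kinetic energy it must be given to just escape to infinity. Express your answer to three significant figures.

0.551 J

To just escape, total mechanical energy must reach zero at infinity: ½mv²_min + U = 0, so ½mv²_min = −U = |kQq|/r.
|U| = |kQq|/r = (8.99×10⁹ N·m²/C²)(1.59×10⁻⁶)(7.44×10⁻⁶)/(0.193) = 0.551 J.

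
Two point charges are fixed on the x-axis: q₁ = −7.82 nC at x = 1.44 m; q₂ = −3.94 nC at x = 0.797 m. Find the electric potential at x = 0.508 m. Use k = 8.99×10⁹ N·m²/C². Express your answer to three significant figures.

-198 V

The total potential is the scalar sum of each charge's contribution, V = Σ kqᵢ/rᵢ.
Distances from the field point to each charge: r₁ = 0.932 m, r₂ = 0.289 m.
V = k[(-7.82×10⁻⁹)/(0.932) + (-3.94×10⁻⁹)/(0.289)] = -198 V.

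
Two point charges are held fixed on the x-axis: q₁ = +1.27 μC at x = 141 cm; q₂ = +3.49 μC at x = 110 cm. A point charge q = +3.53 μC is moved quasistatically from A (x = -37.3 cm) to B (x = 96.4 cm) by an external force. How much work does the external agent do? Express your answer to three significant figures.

0.807 J

For quasistatic motion the external work equals the change in potential energy: W_ext = qΔV = q(V_B − V_A).
At A: distances to the source charges are 1.78 m, 1.47 m; V_A = Σ kqᵢ/rᵢ = 2.77×10⁴ V.
At B: distances to the source charges are 0.446 m, 0.136 m; V_B = Σ kqᵢ/rᵢ = 2.56×10⁵ V.
ΔV = V_B − V_A = 2.29×10⁵ V.
W_ext = qΔV = (3.53×10⁻⁶ C)(2.29×10⁵ V) = 0.807 J.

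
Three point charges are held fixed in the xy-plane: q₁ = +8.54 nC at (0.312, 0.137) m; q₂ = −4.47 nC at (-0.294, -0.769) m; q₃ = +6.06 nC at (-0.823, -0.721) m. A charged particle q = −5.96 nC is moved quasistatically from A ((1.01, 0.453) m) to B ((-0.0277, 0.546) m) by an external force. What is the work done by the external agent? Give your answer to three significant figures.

For quasistatic motion the external work equals the change in potential energy: W_ext = qΔV = q(V_B − V_A).
At A: distances to the source charges are 0.766 m, 1.79 m, 2.18 m; V_A = Σ kqᵢ/rᵢ = 103 V.
At B: distances to the source charges are 0.532 m, 1.34 m, 1.50 m; V_B = Σ kqᵢ/rᵢ = 151 V.
ΔV = V_B − V_A = 48.1 V.
W_ext = qΔV = (-5.96×10⁻⁹ C)(48.1 V) = -2.87×10⁻⁷ J.

-2.87×10⁻⁷ J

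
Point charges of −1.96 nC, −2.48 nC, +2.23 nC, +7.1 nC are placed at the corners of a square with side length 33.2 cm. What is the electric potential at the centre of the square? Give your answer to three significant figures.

Electric potential is a scalar, so the contributions from each charge add algebraically: V = Σ kqᵢ/rᵢ.
The distance from each corner to the centre is a√2/2 = 0.235 m.
V = k[(-1.96×10⁻⁹)/(0.235) + (-2.48×10⁻⁹)/(0.235) + (2.23×10⁻⁹)/(0.235) + (7.10×10⁻⁹)/(0.235)] = 187 V.

187 V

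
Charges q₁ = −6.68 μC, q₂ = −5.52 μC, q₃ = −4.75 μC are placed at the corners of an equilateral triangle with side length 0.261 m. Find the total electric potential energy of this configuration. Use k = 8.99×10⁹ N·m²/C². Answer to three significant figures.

The work to assemble the configuration equals its total potential energy, U = Σ kqᵢqⱼ/rᵢⱼ over all pairs.
All three pair separations equal the side length, 0.261 m.
U = (1.27) + (1.09) + (0.903) = 3.27 J.

3.27 J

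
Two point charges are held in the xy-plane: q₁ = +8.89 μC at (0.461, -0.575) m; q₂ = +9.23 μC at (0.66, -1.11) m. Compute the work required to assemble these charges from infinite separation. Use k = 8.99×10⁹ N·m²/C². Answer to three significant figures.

The work to assemble the configuration equals its total potential energy, U = Σ kqᵢqⱼ/rᵢⱼ over all pairs.
Pair separations: r₁₂ = 0.571 m.
U = (1.29) = 1.29 J.

1.29 J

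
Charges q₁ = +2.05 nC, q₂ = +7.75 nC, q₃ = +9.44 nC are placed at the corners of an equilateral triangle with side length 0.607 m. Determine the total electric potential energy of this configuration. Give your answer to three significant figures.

The assembly work is the sum of pairwise potential energies, U = Σ_{i<j} kqᵢqⱼ/rᵢⱼ.
All three pair separations equal the side length, 0.607 m.
U = (2.35×10⁻⁷) + (2.87×10⁻⁷) + (1.08×10⁻⁶) = 1.61×10⁻⁶ J.

1.61×10⁻⁶ J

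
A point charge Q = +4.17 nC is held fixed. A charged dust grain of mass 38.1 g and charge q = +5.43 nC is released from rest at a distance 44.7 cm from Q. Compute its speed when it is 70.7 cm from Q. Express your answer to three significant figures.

Only the electrostatic force acts, so mechanical energy is conserved: ½mv² = U₁ − U₂ = kQq(1/r₁ − 1/r₂).
U₁ − U₂ = (8.99×10⁹ N·m²/C²)(4.17×10⁻⁹ C)(5.43×10⁻⁹ C)(1/0.447 − 1/0.707) = 1.67×10⁻⁷ J.
v = √(2·1.67×10⁻⁷/0.0381) = 2.96×10⁻³ m/s.

2.96×10⁻³ m/s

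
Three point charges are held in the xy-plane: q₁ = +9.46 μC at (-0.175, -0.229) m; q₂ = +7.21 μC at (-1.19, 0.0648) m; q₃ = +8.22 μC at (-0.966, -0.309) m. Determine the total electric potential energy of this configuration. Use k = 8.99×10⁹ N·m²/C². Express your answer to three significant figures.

2.68 J

The assembly work is the sum of pairwise potential energies, U = Σ_{i<j} kqᵢqⱼ/rᵢⱼ.
Pair separations: r₁₂ = 1.06 m, r₁₃ = 0.795 m, r₂₃ = 0.436 m.
U = (0.580) + (0.879) + (1.22) = 2.68 J.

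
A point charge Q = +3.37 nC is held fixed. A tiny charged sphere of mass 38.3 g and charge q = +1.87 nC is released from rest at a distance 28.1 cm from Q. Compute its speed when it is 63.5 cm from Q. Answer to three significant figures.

Only the electrostatic force acts, so mechanical energy is conserved: ½mv² = U₁ − U₂ = kQq(1/r₁ − 1/r₂).
U₁ − U₂ = (8.99×10⁹ N·m²/C²)(3.37×10⁻⁹ C)(1.87×10⁻⁹ C)(1/0.281 − 1/0.635) = 1.12×10⁻⁷ J.
v = √(2·1.12×10⁻⁷/0.0383) = 2.42×10⁻³ m/s.

2.42×10⁻³ m/s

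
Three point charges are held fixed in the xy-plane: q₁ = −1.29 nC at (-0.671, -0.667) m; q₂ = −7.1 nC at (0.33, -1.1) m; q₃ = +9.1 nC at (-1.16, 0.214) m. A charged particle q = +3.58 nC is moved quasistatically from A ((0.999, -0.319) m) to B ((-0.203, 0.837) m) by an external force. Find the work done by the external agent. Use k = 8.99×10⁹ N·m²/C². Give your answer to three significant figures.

For quasistatic motion the external work equals the change in potential energy: W_ext = qΔV = q(V_B − V_A).
At A: distances to the source charges are 1.71 m, 1.03 m, 2.22 m; V_A = Σ kqᵢ/rᵢ = -32.1 V.
At B: distances to the source charges are 1.58 m, 2.01 m, 1.14 m; V_B = Σ kqᵢ/rᵢ = 32.5 V.
ΔV = V_B − V_A = 64.6 V.
W_ext = qΔV = (3.58×10⁻⁹ C)(64.6 V) = 2.31×10⁻⁷ J.

2.31×10⁻⁷ J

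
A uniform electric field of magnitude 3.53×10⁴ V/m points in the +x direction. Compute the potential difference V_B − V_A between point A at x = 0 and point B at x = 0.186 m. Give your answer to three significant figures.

-6570 V

In a uniform field, potential decreases in the direction of E: V_B − V_A = −E·Δx.
V_B − V_A = −(3.53×10⁴ V/m)(0.186 m) = -6570 V.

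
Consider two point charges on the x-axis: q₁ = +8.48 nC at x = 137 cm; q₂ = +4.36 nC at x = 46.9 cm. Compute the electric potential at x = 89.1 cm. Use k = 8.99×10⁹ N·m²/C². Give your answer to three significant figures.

The total potential is the scalar sum of each charge's contribution, V = Σ kqᵢ/rᵢ.
Distances from the field point to each charge: r₁ = 0.479 m, r₂ = 0.422 m.
V = k[(8.48×10⁻⁹)/(0.479) + (4.36×10⁻⁹)/(0.422)] = 252 V.

252 V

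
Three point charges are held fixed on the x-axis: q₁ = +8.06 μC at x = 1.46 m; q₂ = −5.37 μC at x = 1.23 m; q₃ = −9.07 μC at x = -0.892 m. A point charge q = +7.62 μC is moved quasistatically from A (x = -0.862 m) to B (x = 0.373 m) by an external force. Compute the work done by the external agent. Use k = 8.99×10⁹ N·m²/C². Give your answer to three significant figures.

For quasistatic motion the external work equals the change in potential energy: W_ext = qΔV = q(V_B − V_A).
At A: distances to the source charges are 2.32 m, 2.09 m, 0.0300 m; V_A = Σ kqᵢ/rᵢ = -2.71×10⁶ V.
At B: distances to the source charges are 1.09 m, 0.857 m, 1.27 m; V_B = Σ kqᵢ/rᵢ = -5.41×10⁴ V.
ΔV = V_B − V_A = 2.66×10⁶ V.
W_ext = qΔV = (7.62×10⁻⁶ C)(2.66×10⁶ V) = 20.2 J.

20.2 J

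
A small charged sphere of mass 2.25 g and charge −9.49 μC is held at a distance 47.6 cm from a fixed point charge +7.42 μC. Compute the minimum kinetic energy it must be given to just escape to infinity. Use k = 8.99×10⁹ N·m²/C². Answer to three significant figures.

1.33 J

To just escape, total mechanical energy must reach zero at infinity: ½mv²_min + U = 0, so ½mv²_min = −U = |kQq|/r.
|U| = |kQq|/r = (8.99×10⁹ N·m²/C²)(7.42×10⁻⁶)(9.49×10⁻⁶)/(0.476) = 1.33 J.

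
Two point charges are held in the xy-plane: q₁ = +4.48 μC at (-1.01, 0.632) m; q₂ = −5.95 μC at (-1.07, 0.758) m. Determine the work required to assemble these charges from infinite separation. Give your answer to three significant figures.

The work to assemble the configuration equals its total potential energy, U = Σ kqᵢqⱼ/rᵢⱼ over all pairs.
Pair separations: r₁₂ = 0.140 m.
U = (-1.72) = -1.72 J.

-1.72 J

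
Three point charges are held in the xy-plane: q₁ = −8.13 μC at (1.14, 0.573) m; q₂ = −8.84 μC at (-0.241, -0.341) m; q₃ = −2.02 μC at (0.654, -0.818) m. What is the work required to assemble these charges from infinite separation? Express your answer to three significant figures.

0.649 J

The assembly work is the sum of pairwise potential energies, U = Σ_{i<j} kqᵢqⱼ/rᵢⱼ.
Pair separations: r₁₂ = 1.66 m, r₁₃ = 1.47 m, r₂₃ = 1.01 m.
U = (0.390) + (0.100) + (0.158) = 0.649 J.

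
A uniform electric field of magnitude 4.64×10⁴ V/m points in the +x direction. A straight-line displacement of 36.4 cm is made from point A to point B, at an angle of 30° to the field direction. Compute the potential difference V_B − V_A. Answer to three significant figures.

-1.46×10⁴ V

Only the component of displacement along E changes the potential: ΔV = −E·d·cosθ.
ΔV = −(4.64×10⁴ V/m)(0.364 m)cos30° = -1.46×10⁴ V.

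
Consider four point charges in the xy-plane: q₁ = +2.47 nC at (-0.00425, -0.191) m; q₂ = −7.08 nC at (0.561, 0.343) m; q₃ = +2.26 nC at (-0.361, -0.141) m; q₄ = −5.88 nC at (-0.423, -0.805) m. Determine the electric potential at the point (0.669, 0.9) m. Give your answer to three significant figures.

Electric potential is a scalar, so the contributions from each charge add algebraically: V = Σ kqᵢ/rᵢ.
Distances from the field point to each charge: r₁ = 1.28 m, r₂ = 0.567 m, r₃ = 1.46 m, r₄ = 2.02 m.
V = k[(2.47×10⁻⁹)/(1.28) + (-7.08×10⁻⁹)/(0.567) + (2.26×10⁻⁹)/(1.46) + (-5.88×10⁻⁹)/(2.02)] = -107 V.

-107 V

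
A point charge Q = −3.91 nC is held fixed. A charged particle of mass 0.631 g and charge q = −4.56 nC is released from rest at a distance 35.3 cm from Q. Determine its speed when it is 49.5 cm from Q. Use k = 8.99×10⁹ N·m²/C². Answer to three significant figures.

0.0203 m/s

Only the electrostatic force acts, so mechanical energy is conserved: ½mv² = U₁ − U₂ = kQq(1/r₁ − 1/r₂).
U₁ − U₂ = (8.99×10⁹ N·m²/C²)(-3.91×10⁻⁹ C)(-4.56×10⁻⁹ C)(1/0.353 − 1/0.495) = 1.30×10⁻⁷ J.
v = √(2·1.30×10⁻⁷/6.31×10⁻⁴) = 0.0203 m/s.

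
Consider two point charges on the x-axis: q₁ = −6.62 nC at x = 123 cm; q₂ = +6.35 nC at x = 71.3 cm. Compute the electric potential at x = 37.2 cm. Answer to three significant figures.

Electric potential is a scalar, so the contributions from each charge add algebraically: V = Σ kqᵢ/rᵢ.
Distances from the field point to each charge: r₁ = 0.858 m, r₂ = 0.341 m.
V = k[(-6.62×10⁻⁹)/(0.858) + (6.35×10⁻⁹)/(0.341)] = 98.0 V.

98.0 V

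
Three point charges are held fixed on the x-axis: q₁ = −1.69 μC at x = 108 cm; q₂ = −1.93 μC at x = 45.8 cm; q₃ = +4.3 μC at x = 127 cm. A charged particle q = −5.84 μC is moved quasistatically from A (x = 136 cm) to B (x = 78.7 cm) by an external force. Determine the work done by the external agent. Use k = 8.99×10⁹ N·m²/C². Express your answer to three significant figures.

For quasistatic motion the external work equals the change in potential energy: W_ext = qΔV = q(V_B − V_A).
At A: distances to the source charges are 0.280 m, 0.902 m, 0.0900 m; V_A = Σ kqᵢ/rᵢ = 3.56×10⁵ V.
At B: distances to the source charges are 0.293 m, 0.329 m, 0.483 m; V_B = Σ kqᵢ/rᵢ = -2.46×10⁴ V.
ΔV = V_B − V_A = -3.81×10⁵ V.
W_ext = qΔV = (-5.84×10⁻⁶ C)(-3.81×10⁵ V) = 2.22 J.

2.22 J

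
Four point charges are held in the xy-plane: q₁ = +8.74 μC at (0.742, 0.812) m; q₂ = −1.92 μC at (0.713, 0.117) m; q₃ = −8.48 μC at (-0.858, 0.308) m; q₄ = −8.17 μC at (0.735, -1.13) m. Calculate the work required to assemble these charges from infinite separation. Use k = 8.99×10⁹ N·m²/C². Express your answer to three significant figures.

The work to assemble the configuration equals its total potential energy, U = Σ kqᵢqⱼ/rᵢⱼ over all pairs.
Pair separations: r₁₂ = 0.696 m, r₁₃ = 1.68 m, r₁₄ = 1.94 m, r₂₃ = 1.58 m, r₂₄ = 1.25 m, r₃₄ = 2.15 m.
Summing all 6 pair terms gives U = -0.449 J.

-0.449 J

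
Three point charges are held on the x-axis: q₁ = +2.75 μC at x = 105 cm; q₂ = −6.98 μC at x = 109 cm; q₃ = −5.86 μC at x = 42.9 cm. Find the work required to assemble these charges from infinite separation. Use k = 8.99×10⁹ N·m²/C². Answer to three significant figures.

-3.99 J

The work to assemble the configuration equals its total potential energy, U = Σ kqᵢqⱼ/rᵢⱼ over all pairs.
Pair separations: r₁₂ = 0.0400 m, r₁₃ = 0.621 m, r₂₃ = 0.661 m.
U = (-4.31) + (-0.233) + (0.556) = -3.99 J.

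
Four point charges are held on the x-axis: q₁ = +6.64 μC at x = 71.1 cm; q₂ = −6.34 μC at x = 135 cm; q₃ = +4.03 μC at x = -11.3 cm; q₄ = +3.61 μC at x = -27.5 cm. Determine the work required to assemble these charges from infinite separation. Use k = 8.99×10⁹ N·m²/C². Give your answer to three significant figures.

0.442 J

The work to assemble the configuration equals its total potential energy, U = Σ kqᵢqⱼ/rᵢⱼ over all pairs.
Pair separations: r₁₂ = 0.639 m, r₁₃ = 0.824 m, r₁₄ = 0.986 m, r₂₃ = 1.46 m, r₂₄ = 1.62 m, r₃₄ = 0.162 m.
Summing all 6 pair terms gives U = 0.442 J.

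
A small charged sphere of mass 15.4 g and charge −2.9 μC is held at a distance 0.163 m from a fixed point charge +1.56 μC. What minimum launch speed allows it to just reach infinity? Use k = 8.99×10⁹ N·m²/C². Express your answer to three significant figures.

5.69 m/s

To just escape, total mechanical energy must reach zero at infinity: ½mv²_min + U = 0, so ½mv²_min = −U = |kQq|/r.
|U| = |kQq|/r = (8.99×10⁹ N·m²/C²)(1.56×10⁻⁶)(2.90×10⁻⁶)/(0.163) = 0.250 J.
v_min = √(2|U|/m) = √(2·0.250/0.0154) = 5.69 m/s.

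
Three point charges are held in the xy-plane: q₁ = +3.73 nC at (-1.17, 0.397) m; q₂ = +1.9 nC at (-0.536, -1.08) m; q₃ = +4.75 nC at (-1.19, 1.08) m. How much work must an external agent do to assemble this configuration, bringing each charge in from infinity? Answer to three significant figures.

The work to assemble the configuration equals its total potential energy, U = Σ kqᵢqⱼ/rᵢⱼ over all pairs.
Pair separations: r₁₂ = 1.61 m, r₁₃ = 0.683 m, r₂₃ = 2.26 m.
U = (3.96×10⁻⁸) + (2.33×10⁻⁷) + (3.60×10⁻⁸) = 3.09×10⁻⁷ J.

3.09×10⁻⁷ J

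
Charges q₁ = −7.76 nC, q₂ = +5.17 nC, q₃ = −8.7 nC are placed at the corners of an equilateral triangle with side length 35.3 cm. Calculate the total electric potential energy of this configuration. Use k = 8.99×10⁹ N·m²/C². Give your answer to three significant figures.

The assembly work is the sum of pairwise potential energies, U = Σ_{i<j} kqᵢqⱼ/rᵢⱼ.
All three pair separations equal the side length, 0.353 m.
U = (-1.02×10⁻⁶) + (1.72×10⁻⁶) + (-1.15×10⁻⁶) = -4.48×10⁻⁷ J.

-4.48×10⁻⁷ J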